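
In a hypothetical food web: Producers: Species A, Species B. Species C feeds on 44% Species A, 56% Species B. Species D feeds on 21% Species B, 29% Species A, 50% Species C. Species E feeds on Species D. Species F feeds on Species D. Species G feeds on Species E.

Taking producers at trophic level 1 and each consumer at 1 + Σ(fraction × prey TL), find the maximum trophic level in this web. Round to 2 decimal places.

Species C: 1 + (0.44×1 + 0.56×1) = 2
Species D: 1 + (0.21×1 + 0.29×1 + 0.5×2) = 2.5
Species E: 1 + 2.5 = 3.5
Species F: 1 + 2.5 = 3.5
Species G: 1 + 3.5 = 4.5

4.50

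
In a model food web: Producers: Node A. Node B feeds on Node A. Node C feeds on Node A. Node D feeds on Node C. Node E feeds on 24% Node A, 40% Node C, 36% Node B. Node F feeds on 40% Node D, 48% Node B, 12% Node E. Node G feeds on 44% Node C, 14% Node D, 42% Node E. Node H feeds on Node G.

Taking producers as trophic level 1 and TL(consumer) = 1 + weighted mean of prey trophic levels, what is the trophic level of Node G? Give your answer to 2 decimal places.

Node B: 1 + 1 = 2
Node C: 1 + 1 = 2
Node D: 1 + 2 = 3
Node E: 1 + (0.24×1 + 0.4×2 + 0.36×2) = 2.76
Node F: 1 + (0.4×3 + 0.48×2 + 0.12×2.76) = 3.4912
Node G: 1 + (0.44×2 + 0.14×3 + 0.42×2.76) = 3.4592
Node H: 1 + 3.4592 = 4.4592

3.46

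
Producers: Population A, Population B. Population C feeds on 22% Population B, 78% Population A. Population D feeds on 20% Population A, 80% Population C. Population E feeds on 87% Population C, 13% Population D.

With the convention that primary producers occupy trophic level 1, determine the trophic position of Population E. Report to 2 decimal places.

3.10

Population C: 1 + (0.22×1 + 0.78×1) = 2
Population D: 1 + (0.2×1 + 0.8×2) = 2.8
Population E: 1 + (0.87×2 + 0.13×2.8) = 3.104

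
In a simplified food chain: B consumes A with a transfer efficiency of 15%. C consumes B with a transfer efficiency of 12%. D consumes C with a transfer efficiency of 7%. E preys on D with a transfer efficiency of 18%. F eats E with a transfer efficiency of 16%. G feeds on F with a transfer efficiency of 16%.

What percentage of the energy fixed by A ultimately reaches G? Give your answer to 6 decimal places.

0.000581%

Product of link efficiencies: 0.15 × 0.12 × 0.07 × 0.18 × 0.16 × 0.16 = 0.00000580608
As a percentage: 0.00000580608 × 100 = 0.000581%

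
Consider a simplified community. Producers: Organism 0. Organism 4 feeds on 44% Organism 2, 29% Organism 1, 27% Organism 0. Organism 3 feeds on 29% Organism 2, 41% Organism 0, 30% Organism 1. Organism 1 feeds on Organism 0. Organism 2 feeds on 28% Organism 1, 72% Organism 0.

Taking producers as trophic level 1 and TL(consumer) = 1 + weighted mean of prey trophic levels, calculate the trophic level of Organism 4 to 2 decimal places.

2.85

Organism 1: 1 + 1 = 2
Organism 2: 1 + (0.28×2 + 0.72×1) = 2.28
Organism 3: 1 + (0.29×2.28 + 0.41×1 + 0.3×2) = 2.6712
Organism 4: 1 + (0.44×2.28 + 0.29×2 + 0.27×1) = 2.8532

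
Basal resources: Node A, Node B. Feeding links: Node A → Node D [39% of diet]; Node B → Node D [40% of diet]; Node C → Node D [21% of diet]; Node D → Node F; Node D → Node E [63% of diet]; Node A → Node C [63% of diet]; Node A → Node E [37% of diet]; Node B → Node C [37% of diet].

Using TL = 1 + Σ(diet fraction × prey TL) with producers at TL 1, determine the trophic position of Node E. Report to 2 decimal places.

Node C: 1 + (0.37×1 + 0.63×1) = 2
Node D: 1 + (0.4×1 + 0.39×1 + 0.21×2) = 2.21
Node E: 1 + (0.63×2.21 + 0.37×1) = 2.7623
Node F: 1 + 2.21 = 3.21

2.76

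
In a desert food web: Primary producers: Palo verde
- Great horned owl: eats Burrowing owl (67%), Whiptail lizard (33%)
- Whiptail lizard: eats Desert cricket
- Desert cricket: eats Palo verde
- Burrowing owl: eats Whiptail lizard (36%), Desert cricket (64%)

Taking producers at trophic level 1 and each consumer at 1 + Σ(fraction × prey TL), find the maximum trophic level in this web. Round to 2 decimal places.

Desert cricket: 1 + 1 = 2
Whiptail lizard: 1 + 2 = 3
Burrowing owl: 1 + (0.36×3 + 0.64×2) = 3.36
Great horned owl: 1 + (0.67×3.36 + 0.33×3) = 4.2412

4.24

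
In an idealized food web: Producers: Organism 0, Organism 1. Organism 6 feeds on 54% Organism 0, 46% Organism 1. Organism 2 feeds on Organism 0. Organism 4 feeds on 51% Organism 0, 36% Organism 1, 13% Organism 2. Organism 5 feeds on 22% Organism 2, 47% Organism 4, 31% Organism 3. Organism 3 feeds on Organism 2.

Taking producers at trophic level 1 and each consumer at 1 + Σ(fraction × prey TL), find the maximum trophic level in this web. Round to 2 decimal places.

3.37

Organism 2: 1 + 1 = 2
Organism 3: 1 + 2 = 3
Organism 4: 1 + (0.51×1 + 0.36×1 + 0.13×2) = 2.13
Organism 5: 1 + (0.22×2 + 0.47×2.13 + 0.31×3) = 3.3711
Organism 6: 1 + (0.54×1 + 0.46×1) = 2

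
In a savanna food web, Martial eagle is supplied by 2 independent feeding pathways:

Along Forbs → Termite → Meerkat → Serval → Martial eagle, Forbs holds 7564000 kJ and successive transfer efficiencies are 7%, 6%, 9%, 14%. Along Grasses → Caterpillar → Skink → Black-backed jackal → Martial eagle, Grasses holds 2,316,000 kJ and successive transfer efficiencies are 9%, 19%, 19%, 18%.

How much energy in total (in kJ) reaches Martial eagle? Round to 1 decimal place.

1754.7 kJ

Via Forbs: 7564000 × 0.07 × 0.06 × 0.09 × 0.14 = 400.28688 kJ
Via Grasses: 2316000 × 0.09 × 0.19 × 0.19 × 0.18 = 1354.44312 kJ
Total at Martial eagle: 400.28688 + 1354.44312 = 1754.73 kJ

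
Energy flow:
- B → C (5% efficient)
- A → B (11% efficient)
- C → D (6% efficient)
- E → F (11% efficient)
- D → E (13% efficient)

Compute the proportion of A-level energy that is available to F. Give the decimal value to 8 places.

0.00000472

Product of link efficiencies: 0.11 × 0.05 × 0.06 × 0.13 × 0.11 = 0.000004719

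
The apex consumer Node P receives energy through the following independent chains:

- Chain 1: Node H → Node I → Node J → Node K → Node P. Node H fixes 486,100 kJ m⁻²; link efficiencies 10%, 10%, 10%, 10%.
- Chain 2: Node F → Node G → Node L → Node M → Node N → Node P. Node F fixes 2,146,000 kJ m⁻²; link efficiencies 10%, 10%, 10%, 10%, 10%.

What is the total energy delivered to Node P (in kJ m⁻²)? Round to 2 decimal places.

70.07 kJ m⁻²

Chain 1: 486100 × 0.1 × 0.1 × 0.1 × 0.1 = 48.61 kJ m⁻²
Chain 2: 2146000 × 0.1 × 0.1 × 0.1 × 0.1 × 0.1 = 21.46 kJ m⁻²
Total at Node P: 48.61 + 21.46 = 70.07 kJ m⁻²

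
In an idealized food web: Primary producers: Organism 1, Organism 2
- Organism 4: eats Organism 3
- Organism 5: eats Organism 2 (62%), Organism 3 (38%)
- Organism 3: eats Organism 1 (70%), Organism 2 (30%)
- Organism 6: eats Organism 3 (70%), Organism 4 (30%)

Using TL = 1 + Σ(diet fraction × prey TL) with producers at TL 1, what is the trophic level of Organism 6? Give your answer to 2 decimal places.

3.30

Organism 3: 1 + (0.7×1 + 0.3×1) = 2
Organism 4: 1 + 2 = 3
Organism 5: 1 + (0.62×1 + 0.38×2) = 2.38
Organism 6: 1 + (0.7×2 + 0.3×3) = 3.3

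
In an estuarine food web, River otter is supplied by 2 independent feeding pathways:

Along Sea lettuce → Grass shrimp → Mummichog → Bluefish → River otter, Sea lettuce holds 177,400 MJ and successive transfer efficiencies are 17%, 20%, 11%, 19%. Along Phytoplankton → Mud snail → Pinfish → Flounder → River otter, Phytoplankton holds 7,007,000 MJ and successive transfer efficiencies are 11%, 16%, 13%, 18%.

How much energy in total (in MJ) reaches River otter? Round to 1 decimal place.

Via Sea lettuce: 177400 × 0.17 × 0.2 × 0.11 × 0.19 = 126.06044 MJ
Via Phytoplankton: 7007000 × 0.11 × 0.16 × 0.13 × 0.18 = 2885.76288 MJ
Total at River otter: 126.06044 + 2885.76288 = 3011.82332 MJ

3011.8 MJ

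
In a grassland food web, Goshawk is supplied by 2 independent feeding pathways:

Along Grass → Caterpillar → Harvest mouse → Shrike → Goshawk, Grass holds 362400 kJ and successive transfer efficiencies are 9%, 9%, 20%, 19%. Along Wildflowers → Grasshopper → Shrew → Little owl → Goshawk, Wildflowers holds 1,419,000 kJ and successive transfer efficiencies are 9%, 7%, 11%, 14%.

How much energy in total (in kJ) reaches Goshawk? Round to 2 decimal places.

249.22 kJ

Via Grass: 362400 × 0.09 × 0.09 × 0.2 × 0.19 = 111.54672 kJ
Via Wildflowers: 1419000 × 0.09 × 0.07 × 0.11 × 0.14 = 137.67138 kJ
Total at Goshawk: 111.54672 + 137.67138 = 249.2181 kJ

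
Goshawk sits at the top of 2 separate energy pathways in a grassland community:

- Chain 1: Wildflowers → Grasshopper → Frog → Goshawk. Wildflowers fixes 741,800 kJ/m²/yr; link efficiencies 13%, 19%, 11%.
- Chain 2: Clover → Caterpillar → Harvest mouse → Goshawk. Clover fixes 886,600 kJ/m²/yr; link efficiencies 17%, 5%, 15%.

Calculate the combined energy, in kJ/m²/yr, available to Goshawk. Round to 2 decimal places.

3145.89 kJ/m²/yr

Chain 1: 741800 × 0.13 × 0.19 × 0.11 = 2015.4706 kJ/m²/yr
Chain 2: 886600 × 0.17 × 0.05 × 0.15 = 1130.415 kJ/m²/yr
Total at Goshawk: 2015.4706 + 1130.415 = 3145.8856 kJ/m²/yr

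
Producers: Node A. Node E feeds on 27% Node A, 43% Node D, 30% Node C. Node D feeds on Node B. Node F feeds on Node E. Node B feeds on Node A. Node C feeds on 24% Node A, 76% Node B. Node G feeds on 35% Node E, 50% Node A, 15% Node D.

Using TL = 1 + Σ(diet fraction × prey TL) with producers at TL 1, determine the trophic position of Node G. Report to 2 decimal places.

3.14

Node B: 1 + 1 = 2
Node C: 1 + (0.24×1 + 0.76×2) = 2.76
Node D: 1 + 2 = 3
Node E: 1 + (0.27×1 + 0.43×3 + 0.3×2.76) = 3.388
Node F: 1 + 3.388 = 4.388
Node G: 1 + (0.35×3.388 + 0.5×1 + 0.15×3) = 3.1358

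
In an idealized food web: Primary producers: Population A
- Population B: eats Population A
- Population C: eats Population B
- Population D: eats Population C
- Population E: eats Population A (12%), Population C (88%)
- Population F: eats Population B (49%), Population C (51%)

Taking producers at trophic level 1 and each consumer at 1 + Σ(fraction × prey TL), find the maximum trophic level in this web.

Population B: 1 + 1 = 2
Population C: 1 + 2 = 3
Population D: 1 + 3 = 4
Population E: 1 + (0.12×1 + 0.88×3) = 3.76
Population F: 1 + (0.49×2 + 0.51×3) = 3.51

4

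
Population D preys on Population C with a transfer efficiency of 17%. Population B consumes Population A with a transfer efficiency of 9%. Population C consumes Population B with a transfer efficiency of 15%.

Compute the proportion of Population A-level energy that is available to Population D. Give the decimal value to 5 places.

Product of link efficiencies: 0.09 × 0.15 × 0.17 = 0.002295

0.00230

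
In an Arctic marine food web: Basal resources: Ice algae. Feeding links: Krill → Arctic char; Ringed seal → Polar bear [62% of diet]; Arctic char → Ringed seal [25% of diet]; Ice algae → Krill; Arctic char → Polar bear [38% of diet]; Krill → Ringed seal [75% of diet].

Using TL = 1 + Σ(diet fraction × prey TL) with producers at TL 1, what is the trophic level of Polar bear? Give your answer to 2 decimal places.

4.16

Krill: 1 + 1 = 2
Arctic char: 1 + 2 = 3
Ringed seal: 1 + (0.75×2 + 0.25×3) = 3.25
Polar bear: 1 + (0.38×3 + 0.62×3.25) = 4.155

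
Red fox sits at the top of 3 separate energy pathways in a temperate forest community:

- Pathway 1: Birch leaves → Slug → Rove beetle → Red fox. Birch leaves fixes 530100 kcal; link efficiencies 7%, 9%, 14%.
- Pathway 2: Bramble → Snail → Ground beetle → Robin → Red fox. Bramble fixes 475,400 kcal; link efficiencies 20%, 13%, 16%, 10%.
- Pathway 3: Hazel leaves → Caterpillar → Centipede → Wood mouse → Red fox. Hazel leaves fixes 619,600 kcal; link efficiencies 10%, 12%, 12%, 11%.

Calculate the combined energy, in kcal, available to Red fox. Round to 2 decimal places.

763.46 kcal

Pathway 1: 530100 × 0.07 × 0.09 × 0.14 = 467.5482 kcal
Pathway 2: 475400 × 0.2 × 0.13 × 0.16 × 0.1 = 197.7664 kcal
Pathway 3: 619600 × 0.1 × 0.12 × 0.12 × 0.11 = 98.14464 kcal
Total at Red fox: 467.5482 + 197.7664 + 98.14464 = 763.45924 kcal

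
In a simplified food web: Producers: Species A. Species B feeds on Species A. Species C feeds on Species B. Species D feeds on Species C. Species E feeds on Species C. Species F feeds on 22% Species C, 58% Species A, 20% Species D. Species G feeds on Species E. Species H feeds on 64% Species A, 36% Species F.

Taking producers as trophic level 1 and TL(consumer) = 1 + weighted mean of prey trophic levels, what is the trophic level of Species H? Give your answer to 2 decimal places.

2.73

Species B: 1 + 1 = 2
Species C: 1 + 2 = 3
Species D: 1 + 3 = 4
Species E: 1 + 3 = 4
Species F: 1 + (0.22×3 + 0.58×1 + 0.2×4) = 3.04
Species G: 1 + 4 = 5
Species H: 1 + (0.64×1 + 0.36×3.04) = 2.7344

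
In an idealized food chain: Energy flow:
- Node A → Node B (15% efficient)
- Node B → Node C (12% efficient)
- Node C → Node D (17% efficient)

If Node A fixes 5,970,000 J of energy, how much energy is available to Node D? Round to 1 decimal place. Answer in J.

Node B: 5970000 × 0.15 = 895500 J
Node C: 895500 × 0.12 = 107460 J
Node D: 107460 × 0.17 = 18268.2 J

18268.2 J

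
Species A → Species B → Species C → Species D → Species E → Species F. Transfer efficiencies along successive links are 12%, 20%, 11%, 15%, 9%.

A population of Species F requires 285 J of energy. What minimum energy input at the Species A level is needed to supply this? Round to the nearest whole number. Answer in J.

7996633 J

Cumulative transfer efficiency: 0.12 × 0.2 × 0.11 × 0.15 × 0.09 = 0.00003564
Species A energy = 285 / 0.00003564 = 7996633 J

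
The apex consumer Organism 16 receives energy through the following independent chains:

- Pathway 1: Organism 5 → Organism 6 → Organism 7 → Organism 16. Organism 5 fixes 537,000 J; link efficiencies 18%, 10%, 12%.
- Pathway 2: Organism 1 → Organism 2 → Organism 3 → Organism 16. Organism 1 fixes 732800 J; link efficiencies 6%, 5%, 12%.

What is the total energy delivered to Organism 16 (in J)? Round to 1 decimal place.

1423.7 J

Pathway 1: 537000 × 0.18 × 0.1 × 0.12 = 1159.92 J
Pathway 2: 732800 × 0.06 × 0.05 × 0.12 = 263.808 J
Total at Organism 16: 1159.92 + 263.808 = 1423.728 J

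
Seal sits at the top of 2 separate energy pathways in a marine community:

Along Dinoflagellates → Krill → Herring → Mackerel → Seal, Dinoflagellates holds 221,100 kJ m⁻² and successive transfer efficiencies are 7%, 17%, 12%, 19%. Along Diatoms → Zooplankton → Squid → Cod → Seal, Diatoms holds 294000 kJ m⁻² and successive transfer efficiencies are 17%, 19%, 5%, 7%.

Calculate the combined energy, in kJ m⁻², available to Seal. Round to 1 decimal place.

Via Dinoflagellates: 221100 × 0.07 × 0.17 × 0.12 × 0.19 = 59.988852 kJ m⁻²
Via Diatoms: 294000 × 0.17 × 0.19 × 0.05 × 0.07 = 33.2367 kJ m⁻²
Total at Seal: 59.988852 + 33.2367 = 93.225552 kJ m⁻²

93.2 kJ m⁻²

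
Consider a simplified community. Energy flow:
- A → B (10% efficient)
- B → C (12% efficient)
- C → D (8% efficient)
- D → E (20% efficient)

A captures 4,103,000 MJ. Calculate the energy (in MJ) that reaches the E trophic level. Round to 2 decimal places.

787.78 MJ

B: 4103000 × 0.1 = 410300 MJ
C: 410300 × 0.12 = 49236 MJ
D: 49236 × 0.08 = 3938.88 MJ
E: 3938.88 × 0.2 = 787.776 MJ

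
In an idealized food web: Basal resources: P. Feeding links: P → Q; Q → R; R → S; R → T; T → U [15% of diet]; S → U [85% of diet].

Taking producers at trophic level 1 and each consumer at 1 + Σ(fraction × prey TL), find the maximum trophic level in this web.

Q: 1 + 1 = 2
R: 1 + 2 = 3
S: 1 + 3 = 4
T: 1 + 3 = 4
U: 1 + (0.15×4 + 0.85×4) = 5

5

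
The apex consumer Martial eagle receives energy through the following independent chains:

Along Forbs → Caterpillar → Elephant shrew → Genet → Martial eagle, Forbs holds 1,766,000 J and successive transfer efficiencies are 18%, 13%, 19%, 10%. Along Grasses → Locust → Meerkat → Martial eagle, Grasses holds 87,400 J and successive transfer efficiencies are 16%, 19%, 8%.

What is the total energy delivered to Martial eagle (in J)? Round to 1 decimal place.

Via Forbs: 1766000 × 0.18 × 0.13 × 0.19 × 0.1 = 785.1636 J
Via Grasses: 87400 × 0.16 × 0.19 × 0.08 = 212.5568 J
Total at Martial eagle: 785.1636 + 212.5568 = 997.7204 J

997.7 J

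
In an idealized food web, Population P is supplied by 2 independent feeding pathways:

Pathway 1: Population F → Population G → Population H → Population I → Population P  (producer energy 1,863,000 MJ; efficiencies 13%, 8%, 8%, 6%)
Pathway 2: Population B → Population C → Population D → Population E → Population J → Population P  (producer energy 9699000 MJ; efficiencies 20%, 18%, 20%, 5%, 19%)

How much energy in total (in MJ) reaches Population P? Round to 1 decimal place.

Pathway 1: 1863000 × 0.13 × 0.08 × 0.08 × 0.06 = 93.00096 MJ
Pathway 2: 9699000 × 0.2 × 0.18 × 0.2 × 0.05 × 0.19 = 663.4116 MJ
Total at Population P: 93.00096 + 663.4116 = 756.41256 MJ

756.4 MJ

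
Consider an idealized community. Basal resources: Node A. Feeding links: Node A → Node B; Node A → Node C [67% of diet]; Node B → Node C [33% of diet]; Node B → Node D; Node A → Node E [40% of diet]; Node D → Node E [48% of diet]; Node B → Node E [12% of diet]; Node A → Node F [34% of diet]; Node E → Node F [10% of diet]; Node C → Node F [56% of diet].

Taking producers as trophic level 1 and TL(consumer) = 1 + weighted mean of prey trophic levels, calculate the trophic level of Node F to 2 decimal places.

2.95

Node B: 1 + 1 = 2
Node C: 1 + (0.67×1 + 0.33×2) = 2.33
Node D: 1 + 2 = 3
Node E: 1 + (0.4×1 + 0.48×3 + 0.12×2) = 3.08
Node F: 1 + (0.34×1 + 0.1×3.08 + 0.56×2.33) = 2.9528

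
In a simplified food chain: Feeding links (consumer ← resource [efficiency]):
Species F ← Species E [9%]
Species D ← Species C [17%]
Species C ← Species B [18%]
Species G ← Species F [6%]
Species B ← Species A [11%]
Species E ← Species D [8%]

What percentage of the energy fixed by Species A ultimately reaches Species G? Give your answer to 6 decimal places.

0.000145%

Product of link efficiencies: 0.11 × 0.18 × 0.17 × 0.08 × 0.09 × 0.06 = 0.000001454112
As a percentage: 0.000001454112 × 100 = 0.000145%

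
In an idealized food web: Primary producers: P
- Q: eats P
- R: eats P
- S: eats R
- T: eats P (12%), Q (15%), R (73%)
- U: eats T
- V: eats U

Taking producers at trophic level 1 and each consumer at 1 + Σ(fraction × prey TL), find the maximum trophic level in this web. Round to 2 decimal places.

4.88

Q: 1 + 1 = 2
R: 1 + 1 = 2
S: 1 + 2 = 3
T: 1 + (0.12×1 + 0.15×2 + 0.73×2) = 2.88
U: 1 + 2.88 = 3.88
V: 1 + 3.88 = 4.88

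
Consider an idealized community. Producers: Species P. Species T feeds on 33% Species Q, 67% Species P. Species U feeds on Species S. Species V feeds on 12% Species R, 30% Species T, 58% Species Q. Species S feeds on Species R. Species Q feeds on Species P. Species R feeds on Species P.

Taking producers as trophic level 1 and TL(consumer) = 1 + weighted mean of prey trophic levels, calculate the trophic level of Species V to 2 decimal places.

3.10

Species Q: 1 + 1 = 2
Species R: 1 + 1 = 2
Species S: 1 + 2 = 3
Species T: 1 + (0.33×2 + 0.67×1) = 2.33
Species U: 1 + 3 = 4
Species V: 1 + (0.12×2 + 0.3×2.33 + 0.58×2) = 3.099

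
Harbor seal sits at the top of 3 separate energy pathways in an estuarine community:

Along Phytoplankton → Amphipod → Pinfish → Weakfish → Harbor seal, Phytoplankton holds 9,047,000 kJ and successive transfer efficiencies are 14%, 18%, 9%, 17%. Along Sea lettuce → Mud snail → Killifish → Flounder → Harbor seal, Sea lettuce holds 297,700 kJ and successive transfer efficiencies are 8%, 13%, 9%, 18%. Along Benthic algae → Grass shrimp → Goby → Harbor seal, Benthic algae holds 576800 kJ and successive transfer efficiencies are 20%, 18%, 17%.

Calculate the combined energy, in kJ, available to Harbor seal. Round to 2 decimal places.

Via Phytoplankton: 9047000 × 0.14 × 0.18 × 0.09 × 0.17 = 3488.16132 kJ
Via Sea lettuce: 297700 × 0.08 × 0.13 × 0.09 × 0.18 = 50.156496 kJ
Via Benthic algae: 576800 × 0.2 × 0.18 × 0.17 = 3530.016 kJ
Total at Harbor seal: 3488.16132 + 50.156496 + 3530.016 = 7068.333816 kJ

7068.33 kJ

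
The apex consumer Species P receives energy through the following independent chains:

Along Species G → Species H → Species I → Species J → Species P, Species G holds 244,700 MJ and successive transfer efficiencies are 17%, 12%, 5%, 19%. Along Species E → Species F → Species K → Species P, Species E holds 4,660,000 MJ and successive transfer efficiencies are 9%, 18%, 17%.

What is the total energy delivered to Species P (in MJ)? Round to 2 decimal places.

Via Species G: 244700 × 0.17 × 0.12 × 0.05 × 0.19 = 47.42286 MJ
Via Species E: 4660000 × 0.09 × 0.18 × 0.17 = 12833.64 MJ
Total at Species P: 47.42286 + 12833.64 = 12881.06286 MJ

12881.06 MJ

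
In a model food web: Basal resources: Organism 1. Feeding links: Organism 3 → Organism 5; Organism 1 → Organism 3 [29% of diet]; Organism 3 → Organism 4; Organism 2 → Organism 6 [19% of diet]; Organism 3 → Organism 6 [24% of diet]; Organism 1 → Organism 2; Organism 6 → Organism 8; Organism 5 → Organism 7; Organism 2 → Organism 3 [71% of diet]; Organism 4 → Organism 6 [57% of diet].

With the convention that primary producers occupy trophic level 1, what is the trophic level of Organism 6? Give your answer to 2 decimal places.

Organism 2: 1 + 1 = 2
Organism 3: 1 + (0.71×2 + 0.29×1) = 2.71
Organism 4: 1 + 2.71 = 3.71
Organism 5: 1 + 2.71 = 3.71
Organism 6: 1 + (0.57×3.71 + 0.24×2.71 + 0.19×2) = 4.1451
Organism 7: 1 + 3.71 = 4.71
Organism 8: 1 + 4.1451 = 5.1451

4.15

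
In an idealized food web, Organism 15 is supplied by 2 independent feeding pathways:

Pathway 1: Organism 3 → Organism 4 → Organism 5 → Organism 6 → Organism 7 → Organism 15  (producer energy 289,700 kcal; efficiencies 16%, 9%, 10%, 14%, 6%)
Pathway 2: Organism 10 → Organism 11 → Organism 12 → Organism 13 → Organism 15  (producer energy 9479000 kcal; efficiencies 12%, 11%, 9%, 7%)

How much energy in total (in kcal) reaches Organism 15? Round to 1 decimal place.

791.8 kcal

Pathway 1: 289700 × 0.16 × 0.09 × 0.1 × 0.14 × 0.06 = 3.5042112 kcal
Pathway 2: 9479000 × 0.12 × 0.11 × 0.09 × 0.07 = 788.27364 kcal
Total at Organism 15: 3.5042112 + 788.27364 = 791.7778512 kcal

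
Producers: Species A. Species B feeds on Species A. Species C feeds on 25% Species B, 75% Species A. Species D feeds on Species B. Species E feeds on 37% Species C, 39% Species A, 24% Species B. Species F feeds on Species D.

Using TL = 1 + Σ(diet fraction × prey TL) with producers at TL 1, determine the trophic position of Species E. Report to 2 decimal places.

Species B: 1 + 1 = 2
Species C: 1 + (0.25×2 + 0.75×1) = 2.25
Species D: 1 + 2 = 3
Species E: 1 + (0.37×2.25 + 0.39×1 + 0.24×2) = 2.7025
Species F: 1 + 3 = 4

2.70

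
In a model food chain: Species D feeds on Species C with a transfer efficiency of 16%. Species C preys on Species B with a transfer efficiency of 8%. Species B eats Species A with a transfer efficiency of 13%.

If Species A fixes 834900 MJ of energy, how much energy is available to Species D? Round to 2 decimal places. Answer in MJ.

1389.27 MJ

Species B: 834900 × 0.13 = 108537 MJ
Species C: 108537 × 0.08 = 8682.96 MJ
Species D: 8682.96 × 0.16 = 1389.2736 MJ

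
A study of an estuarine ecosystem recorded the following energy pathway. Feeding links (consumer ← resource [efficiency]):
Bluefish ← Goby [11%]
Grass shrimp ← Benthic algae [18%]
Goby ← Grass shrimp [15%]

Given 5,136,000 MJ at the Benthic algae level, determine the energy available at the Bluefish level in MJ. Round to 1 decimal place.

15253.9 MJ

Grass shrimp: 5136000 × 0.18 = 924480 MJ
Goby: 924480 × 0.15 = 138672 MJ
Bluefish: 138672 × 0.11 = 15253.92 MJ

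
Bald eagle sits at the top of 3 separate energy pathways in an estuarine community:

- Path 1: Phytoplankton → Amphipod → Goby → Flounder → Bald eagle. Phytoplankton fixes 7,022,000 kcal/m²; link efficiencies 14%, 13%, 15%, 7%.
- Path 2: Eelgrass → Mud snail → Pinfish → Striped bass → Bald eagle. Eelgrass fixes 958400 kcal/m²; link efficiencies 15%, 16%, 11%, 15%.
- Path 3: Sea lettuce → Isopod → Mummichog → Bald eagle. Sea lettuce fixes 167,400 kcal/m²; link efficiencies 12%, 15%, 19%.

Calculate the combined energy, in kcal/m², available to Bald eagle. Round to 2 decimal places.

2293.94 kcal/m²

Path 1: 7022000 × 0.14 × 0.13 × 0.15 × 0.07 = 1341.9042 kcal/m²
Path 2: 958400 × 0.15 × 0.16 × 0.11 × 0.15 = 379.5264 kcal/m²
Path 3: 167400 × 0.12 × 0.15 × 0.19 = 572.508 kcal/m²
Total at Bald eagle: 1341.9042 + 379.5264 + 572.508 = 2293.9386 kcal/m²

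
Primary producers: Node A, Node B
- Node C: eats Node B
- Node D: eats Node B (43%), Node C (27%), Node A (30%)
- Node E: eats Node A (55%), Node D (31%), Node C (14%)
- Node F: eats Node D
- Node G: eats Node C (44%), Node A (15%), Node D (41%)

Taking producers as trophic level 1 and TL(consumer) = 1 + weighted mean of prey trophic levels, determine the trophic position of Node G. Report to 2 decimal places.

Node C: 1 + 1 = 2
Node D: 1 + (0.43×1 + 0.27×2 + 0.3×1) = 2.27
Node E: 1 + (0.55×1 + 0.31×2.27 + 0.14×2) = 2.5337
Node F: 1 + 2.27 = 3.27
Node G: 1 + (0.44×2 + 0.15×1 + 0.41×2.27) = 2.9607

2.96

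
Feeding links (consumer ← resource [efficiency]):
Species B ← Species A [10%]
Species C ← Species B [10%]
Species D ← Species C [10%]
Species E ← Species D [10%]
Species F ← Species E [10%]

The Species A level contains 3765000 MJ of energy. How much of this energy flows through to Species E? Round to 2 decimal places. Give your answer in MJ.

376.50 MJ

Species B: 3765000 × 0.1 = 376500 MJ
Species C: 376500 × 0.1 = 37650 MJ
Species D: 37650 × 0.1 = 3765 MJ
Species E: 3765 × 0.1 = 376.5 MJ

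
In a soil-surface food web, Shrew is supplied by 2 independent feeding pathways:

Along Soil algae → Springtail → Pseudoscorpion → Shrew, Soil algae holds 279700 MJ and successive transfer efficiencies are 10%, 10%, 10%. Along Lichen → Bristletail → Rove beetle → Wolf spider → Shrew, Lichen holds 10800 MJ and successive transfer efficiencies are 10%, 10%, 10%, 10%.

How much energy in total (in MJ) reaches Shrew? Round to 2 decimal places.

Via Soil algae: 279700 × 0.1 × 0.1 × 0.1 = 279.7 MJ
Via Lichen: 10800 × 0.1 × 0.1 × 0.1 × 0.1 = 1.08 MJ
Total at Shrew: 279.7 + 1.08 = 280.78 MJ

280.78 MJ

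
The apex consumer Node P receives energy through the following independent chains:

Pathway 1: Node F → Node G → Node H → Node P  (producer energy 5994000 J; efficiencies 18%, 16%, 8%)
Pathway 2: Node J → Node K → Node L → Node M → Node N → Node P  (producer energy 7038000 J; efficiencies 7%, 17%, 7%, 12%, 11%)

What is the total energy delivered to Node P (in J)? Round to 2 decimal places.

Pathway 1: 5994000 × 0.18 × 0.16 × 0.08 = 13810.176 J
Pathway 2: 7038000 × 0.07 × 0.17 × 0.07 × 0.12 × 0.11 = 77.3870328 J
Total at Node P: 13810.176 + 77.3870328 = 13887.5630328 J

13887.56 J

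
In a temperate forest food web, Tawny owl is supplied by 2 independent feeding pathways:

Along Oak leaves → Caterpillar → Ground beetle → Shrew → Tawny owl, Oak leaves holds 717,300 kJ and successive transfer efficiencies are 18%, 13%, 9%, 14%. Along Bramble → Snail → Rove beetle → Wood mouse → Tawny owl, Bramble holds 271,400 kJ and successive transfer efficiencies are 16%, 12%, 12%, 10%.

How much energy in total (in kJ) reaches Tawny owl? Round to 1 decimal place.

274.0 kJ

Via Oak leaves: 717300 × 0.18 × 0.13 × 0.09 × 0.14 = 211.488732 kJ
Via Bramble: 271400 × 0.16 × 0.12 × 0.12 × 0.1 = 62.53056 kJ
Total at Tawny owl: 211.488732 + 62.53056 = 274.019292 kJ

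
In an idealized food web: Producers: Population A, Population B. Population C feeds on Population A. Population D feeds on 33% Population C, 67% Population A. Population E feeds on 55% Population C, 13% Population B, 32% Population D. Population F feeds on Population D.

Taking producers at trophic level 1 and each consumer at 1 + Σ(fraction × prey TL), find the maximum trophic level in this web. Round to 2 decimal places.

3.33

Population C: 1 + 1 = 2
Population D: 1 + (0.33×2 + 0.67×1) = 2.33
Population E: 1 + (0.55×2 + 0.13×1 + 0.32×2.33) = 2.9756
Population F: 1 + 2.33 = 3.33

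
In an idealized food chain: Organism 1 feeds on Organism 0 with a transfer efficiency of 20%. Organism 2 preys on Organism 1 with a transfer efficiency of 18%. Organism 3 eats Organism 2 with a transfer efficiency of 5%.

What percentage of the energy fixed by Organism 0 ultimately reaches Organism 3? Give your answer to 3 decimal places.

0.180%

Product of link efficiencies: 0.2 × 0.18 × 0.05 = 0.0018
As a percentage: 0.0018 × 100 = 0.180%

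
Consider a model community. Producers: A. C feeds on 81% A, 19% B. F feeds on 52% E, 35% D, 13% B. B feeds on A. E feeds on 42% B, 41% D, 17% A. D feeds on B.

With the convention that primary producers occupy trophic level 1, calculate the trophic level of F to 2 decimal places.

3.99

B: 1 + 1 = 2
C: 1 + (0.81×1 + 0.19×2) = 2.19
D: 1 + 2 = 3
E: 1 + (0.42×2 + 0.41×3 + 0.17×1) = 3.24
F: 1 + (0.52×3.24 + 0.35×3 + 0.13×2) = 3.9948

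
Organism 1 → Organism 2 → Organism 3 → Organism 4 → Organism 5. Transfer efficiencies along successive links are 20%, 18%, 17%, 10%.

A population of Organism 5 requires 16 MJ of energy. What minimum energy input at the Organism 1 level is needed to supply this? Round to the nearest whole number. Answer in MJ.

26144 MJ

Cumulative transfer efficiency: 0.2 × 0.18 × 0.17 × 0.1 = 0.000612
Organism 1 energy = 16 / 0.000612 = 26144 MJ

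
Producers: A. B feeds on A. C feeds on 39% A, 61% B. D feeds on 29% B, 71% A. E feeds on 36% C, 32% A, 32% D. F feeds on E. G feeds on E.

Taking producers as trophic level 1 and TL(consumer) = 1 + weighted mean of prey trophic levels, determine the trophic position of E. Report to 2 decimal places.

B: 1 + 1 = 2
C: 1 + (0.39×1 + 0.61×2) = 2.61
D: 1 + (0.29×2 + 0.71×1) = 2.29
E: 1 + (0.36×2.61 + 0.32×1 + 0.32×2.29) = 2.9924
F: 1 + 2.9924 = 3.9924
G: 1 + 2.9924 = 3.9924

2.99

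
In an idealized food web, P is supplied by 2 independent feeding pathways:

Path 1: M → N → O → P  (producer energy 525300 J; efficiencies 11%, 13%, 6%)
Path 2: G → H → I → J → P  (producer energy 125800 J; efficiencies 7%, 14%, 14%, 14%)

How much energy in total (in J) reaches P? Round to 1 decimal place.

474.9 J

Path 1: 525300 × 0.11 × 0.13 × 0.06 = 450.7074 J
Path 2: 125800 × 0.07 × 0.14 × 0.14 × 0.14 = 24.163664 J
Total at P: 450.7074 + 24.163664 = 474.871064 J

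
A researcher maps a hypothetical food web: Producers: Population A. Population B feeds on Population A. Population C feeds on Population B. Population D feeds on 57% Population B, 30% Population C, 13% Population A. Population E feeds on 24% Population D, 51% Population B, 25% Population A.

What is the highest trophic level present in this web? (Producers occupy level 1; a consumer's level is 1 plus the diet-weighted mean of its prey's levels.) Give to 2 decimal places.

3.17

Population B: 1 + 1 = 2
Population C: 1 + 2 = 3
Population D: 1 + (0.57×2 + 0.3×3 + 0.13×1) = 3.17
Population E: 1 + (0.24×3.17 + 0.51×2 + 0.25×1) = 3.0308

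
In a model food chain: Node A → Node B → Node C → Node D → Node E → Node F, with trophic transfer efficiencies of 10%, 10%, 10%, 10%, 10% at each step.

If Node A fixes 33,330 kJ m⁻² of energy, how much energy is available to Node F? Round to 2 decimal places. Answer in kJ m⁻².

0.33 kJ m⁻²

Node B: 33330 × 0.1 = 3333 kJ m⁻²
Node C: 3333 × 0.1 = 333.3 kJ m⁻²
Node D: 333.3 × 0.1 = 33.33 kJ m⁻²
Node E: 33.33 × 0.1 = 3.333 kJ m⁻²
Node F: 3.333 × 0.1 = 0.3333 kJ m⁻²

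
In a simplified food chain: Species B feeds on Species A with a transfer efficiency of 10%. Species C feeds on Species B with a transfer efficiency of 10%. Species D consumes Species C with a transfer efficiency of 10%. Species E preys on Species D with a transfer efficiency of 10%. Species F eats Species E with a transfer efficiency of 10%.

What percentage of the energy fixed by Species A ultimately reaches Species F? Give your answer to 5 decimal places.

0.00100%

Product of link efficiencies: 0.1 × 0.1 × 0.1 × 0.1 × 0.1 = 0.00001
As a percentage: 0.00001 × 100 = 0.00100%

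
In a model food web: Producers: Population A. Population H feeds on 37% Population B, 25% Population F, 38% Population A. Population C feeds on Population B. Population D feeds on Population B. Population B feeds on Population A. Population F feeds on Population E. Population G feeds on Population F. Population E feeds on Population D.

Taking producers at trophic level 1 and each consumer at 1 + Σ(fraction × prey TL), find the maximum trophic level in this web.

6

Population B: 1 + 1 = 2
Population C: 1 + 2 = 3
Population D: 1 + 2 = 3
Population E: 1 + 3 = 4
Population F: 1 + 4 = 5
Population G: 1 + 5 = 6
Population H: 1 + (0.37×2 + 0.25×5 + 0.38×1) = 3.37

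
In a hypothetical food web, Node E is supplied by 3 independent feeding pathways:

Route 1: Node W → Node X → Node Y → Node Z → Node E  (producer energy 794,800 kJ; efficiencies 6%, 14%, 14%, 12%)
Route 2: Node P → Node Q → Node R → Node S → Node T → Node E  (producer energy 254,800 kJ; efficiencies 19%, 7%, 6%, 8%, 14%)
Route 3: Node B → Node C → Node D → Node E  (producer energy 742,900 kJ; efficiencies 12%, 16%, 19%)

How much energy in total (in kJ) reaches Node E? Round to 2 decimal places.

2824.54 kJ

Route 1: 794800 × 0.06 × 0.14 × 0.14 × 0.12 = 112.162176 kJ
Route 2: 254800 × 0.19 × 0.07 × 0.06 × 0.08 × 0.14 = 2.27730048 kJ
Route 3: 742900 × 0.12 × 0.16 × 0.19 = 2710.0992 kJ
Total at Node E: 112.162176 + 2.27730048 + 2710.0992 = 2824.53867648 kJ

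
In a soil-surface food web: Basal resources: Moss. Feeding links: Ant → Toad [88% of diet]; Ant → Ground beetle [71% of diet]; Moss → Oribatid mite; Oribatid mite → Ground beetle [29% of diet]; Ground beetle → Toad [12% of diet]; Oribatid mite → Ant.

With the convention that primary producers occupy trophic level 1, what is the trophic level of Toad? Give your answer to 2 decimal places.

4.09

Oribatid mite: 1 + 1 = 2
Ant: 1 + 2 = 3
Ground beetle: 1 + (0.29×2 + 0.71×3) = 3.71
Toad: 1 + (0.88×3 + 0.12×3.71) = 4.0852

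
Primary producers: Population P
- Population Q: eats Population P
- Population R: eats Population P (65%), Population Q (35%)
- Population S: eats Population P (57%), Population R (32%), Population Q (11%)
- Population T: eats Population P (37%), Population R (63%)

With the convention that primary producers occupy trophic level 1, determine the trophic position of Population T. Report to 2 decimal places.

2.85

Population Q: 1 + 1 = 2
Population R: 1 + (0.65×1 + 0.35×2) = 2.35
Population S: 1 + (0.57×1 + 0.32×2.35 + 0.11×2) = 2.542
Population T: 1 + (0.37×1 + 0.63×2.35) = 2.8505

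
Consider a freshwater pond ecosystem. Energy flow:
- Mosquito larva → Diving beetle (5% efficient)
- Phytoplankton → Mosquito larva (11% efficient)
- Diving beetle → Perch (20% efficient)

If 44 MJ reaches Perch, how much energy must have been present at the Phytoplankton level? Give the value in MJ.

Cumulative transfer efficiency: 0.11 × 0.05 × 0.2 = 0.0011
Phytoplankton energy = 44 / 0.0011 = 40000 MJ

40000 MJ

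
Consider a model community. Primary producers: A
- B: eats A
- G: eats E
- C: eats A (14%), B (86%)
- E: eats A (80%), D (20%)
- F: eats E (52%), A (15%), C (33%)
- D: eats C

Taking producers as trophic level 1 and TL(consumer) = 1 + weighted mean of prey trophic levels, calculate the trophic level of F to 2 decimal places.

3.43

B: 1 + 1 = 2
C: 1 + (0.14×1 + 0.86×2) = 2.86
D: 1 + 2.86 = 3.86
E: 1 + (0.8×1 + 0.2×3.86) = 2.572
F: 1 + (0.52×2.572 + 0.15×1 + 0.33×2.86) = 3.43124
G: 1 + 2.572 = 3.572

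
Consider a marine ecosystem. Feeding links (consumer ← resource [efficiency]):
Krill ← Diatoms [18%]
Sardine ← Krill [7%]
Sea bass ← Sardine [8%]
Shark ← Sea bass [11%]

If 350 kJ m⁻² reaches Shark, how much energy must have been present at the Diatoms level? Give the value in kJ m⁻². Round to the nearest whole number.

3156566 kJ m⁻²

Cumulative transfer efficiency: 0.18 × 0.07 × 0.08 × 0.11 = 0.00011088
Diatoms energy = 350 / 0.00011088 = 3156566 kJ m⁻²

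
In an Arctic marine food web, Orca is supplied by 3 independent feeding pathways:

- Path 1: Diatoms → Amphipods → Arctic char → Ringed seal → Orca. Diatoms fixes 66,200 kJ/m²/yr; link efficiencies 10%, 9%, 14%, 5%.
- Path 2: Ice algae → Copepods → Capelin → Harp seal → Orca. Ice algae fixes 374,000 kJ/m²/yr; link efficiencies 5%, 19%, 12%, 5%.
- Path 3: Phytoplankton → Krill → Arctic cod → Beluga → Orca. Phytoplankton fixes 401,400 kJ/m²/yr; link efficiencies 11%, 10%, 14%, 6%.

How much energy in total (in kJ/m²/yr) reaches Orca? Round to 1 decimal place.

62.6 kJ/m²/yr

Path 1: 66200 × 0.1 × 0.09 × 0.14 × 0.05 = 4.1706 kJ/m²/yr
Path 2: 374000 × 0.05 × 0.19 × 0.12 × 0.05 = 21.318 kJ/m²/yr
Path 3: 401400 × 0.11 × 0.1 × 0.14 × 0.06 = 37.08936 kJ/m²/yr
Total at Orca: 4.1706 + 21.318 + 37.08936 = 62.57796 kJ/m²/yr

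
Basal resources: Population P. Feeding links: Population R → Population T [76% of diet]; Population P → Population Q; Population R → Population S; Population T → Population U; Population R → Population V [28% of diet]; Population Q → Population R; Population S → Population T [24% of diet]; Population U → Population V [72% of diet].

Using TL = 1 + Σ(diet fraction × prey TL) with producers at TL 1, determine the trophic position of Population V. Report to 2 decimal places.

Population Q: 1 + 1 = 2
Population R: 1 + 2 = 3
Population S: 1 + 3 = 4
Population T: 1 + (0.24×4 + 0.76×3) = 4.24
Population U: 1 + 4.24 = 5.24
Population V: 1 + (0.72×5.24 + 0.28×3) = 5.6128

5.61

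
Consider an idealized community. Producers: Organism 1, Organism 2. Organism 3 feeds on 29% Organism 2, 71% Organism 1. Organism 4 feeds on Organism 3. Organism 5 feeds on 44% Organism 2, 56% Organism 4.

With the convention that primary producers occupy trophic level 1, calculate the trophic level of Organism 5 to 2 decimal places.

3.12

Organism 3: 1 + (0.29×1 + 0.71×1) = 2
Organism 4: 1 + 2 = 3
Organism 5: 1 + (0.44×1 + 0.56×3) = 3.12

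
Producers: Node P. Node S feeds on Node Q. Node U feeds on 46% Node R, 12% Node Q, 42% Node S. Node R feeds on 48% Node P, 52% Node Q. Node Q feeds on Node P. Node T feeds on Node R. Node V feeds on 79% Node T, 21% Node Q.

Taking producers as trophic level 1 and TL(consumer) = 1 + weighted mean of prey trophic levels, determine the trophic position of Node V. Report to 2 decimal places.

4.20

Node Q: 1 + 1 = 2
Node R: 1 + (0.48×1 + 0.52×2) = 2.52
Node S: 1 + 2 = 3
Node T: 1 + 2.52 = 3.52
Node U: 1 + (0.46×2.52 + 0.12×2 + 0.42×3) = 3.6592
Node V: 1 + (0.79×3.52 + 0.21×2) = 4.2008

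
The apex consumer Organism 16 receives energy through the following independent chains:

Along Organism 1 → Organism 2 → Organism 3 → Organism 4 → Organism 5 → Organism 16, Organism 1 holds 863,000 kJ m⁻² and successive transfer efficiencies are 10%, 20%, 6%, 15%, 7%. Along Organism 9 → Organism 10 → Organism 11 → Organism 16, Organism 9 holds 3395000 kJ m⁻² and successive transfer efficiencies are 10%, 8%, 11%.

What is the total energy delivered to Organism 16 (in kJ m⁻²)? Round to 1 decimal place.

Via Organism 1: 863000 × 0.1 × 0.2 × 0.06 × 0.15 × 0.07 = 10.8738 kJ m⁻²
Via Organism 9: 3395000 × 0.1 × 0.08 × 0.11 = 2987.6 kJ m⁻²
Total at Organism 16: 10.8738 + 2987.6 = 2998.4738 kJ m⁻²

2998.5 kJ m⁻²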